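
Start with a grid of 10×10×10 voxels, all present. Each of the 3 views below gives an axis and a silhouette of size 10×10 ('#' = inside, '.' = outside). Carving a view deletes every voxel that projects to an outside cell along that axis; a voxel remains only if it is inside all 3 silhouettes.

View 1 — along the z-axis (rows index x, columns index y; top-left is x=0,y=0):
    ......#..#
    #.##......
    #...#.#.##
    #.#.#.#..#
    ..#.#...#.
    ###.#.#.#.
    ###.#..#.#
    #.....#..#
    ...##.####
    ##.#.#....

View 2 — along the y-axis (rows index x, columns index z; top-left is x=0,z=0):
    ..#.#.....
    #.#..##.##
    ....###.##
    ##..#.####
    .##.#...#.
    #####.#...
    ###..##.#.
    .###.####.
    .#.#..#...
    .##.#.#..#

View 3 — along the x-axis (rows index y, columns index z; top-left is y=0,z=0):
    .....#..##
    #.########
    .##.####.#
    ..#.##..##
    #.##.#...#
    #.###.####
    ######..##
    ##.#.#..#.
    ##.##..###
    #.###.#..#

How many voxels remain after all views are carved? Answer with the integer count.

remaining voxels: 128

start: 10×10×10 = 1000 voxels
carve view 1 (along z, XY-mask fill 43/100): 430 voxels remain
carve view 2 (along y, XZ-mask fill 51/100): 225 voxels remain
carve view 3 (along x, YZ-mask fill 63/100): 128 voxels remain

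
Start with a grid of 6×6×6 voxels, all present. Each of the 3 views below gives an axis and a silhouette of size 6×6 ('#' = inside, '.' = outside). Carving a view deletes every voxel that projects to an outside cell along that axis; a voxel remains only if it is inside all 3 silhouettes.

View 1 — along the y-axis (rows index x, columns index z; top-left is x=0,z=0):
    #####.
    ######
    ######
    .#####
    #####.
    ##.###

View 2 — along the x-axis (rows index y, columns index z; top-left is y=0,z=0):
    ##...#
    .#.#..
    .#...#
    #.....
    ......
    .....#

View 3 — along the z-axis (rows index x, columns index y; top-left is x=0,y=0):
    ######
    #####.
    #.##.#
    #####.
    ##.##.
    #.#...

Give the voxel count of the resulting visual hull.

voxel count = 37

before carving: 216 voxels (6×6×6)
after view 1 [y-axis, 32 of 36 cells solid] → remaining = 192
after view 2 [x-axis, 9 of 36 cells solid] → remaining = 46
after view 3 [z-axis, 26 of 36 cells solid] → remaining = 37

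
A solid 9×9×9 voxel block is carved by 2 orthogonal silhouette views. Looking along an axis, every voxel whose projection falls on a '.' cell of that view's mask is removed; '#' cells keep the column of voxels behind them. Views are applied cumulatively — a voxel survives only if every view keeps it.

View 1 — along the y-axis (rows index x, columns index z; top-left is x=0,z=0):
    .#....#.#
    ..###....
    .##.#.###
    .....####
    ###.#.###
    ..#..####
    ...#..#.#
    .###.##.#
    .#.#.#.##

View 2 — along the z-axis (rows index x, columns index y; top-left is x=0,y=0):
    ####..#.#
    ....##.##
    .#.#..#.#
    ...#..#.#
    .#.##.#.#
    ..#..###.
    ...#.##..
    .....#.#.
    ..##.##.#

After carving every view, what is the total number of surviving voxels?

|visual hull| = 167

initial block: 9^3 = 729
carve view 1 (along y, XZ-mask fill 42/81): 378 voxels remain
carve view 2 (along z, XY-mask fill 36/81): 167 voxels remain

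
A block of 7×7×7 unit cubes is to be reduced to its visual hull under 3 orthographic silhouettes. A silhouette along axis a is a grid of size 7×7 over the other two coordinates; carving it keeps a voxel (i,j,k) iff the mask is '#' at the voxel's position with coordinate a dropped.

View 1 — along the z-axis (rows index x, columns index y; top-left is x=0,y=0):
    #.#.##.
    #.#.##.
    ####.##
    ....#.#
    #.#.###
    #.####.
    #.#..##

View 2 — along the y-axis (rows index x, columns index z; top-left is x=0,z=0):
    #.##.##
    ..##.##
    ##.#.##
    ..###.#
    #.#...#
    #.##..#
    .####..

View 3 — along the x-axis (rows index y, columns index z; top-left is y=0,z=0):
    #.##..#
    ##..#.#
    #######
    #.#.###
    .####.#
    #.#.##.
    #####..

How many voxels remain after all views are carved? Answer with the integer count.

start: 7×7×7 = 343 voxels
carve view 1 (along z, XY-mask fill 30/49): 210 voxels remain
carve view 2 (along y, XZ-mask fill 29/49): 125 voxels remain
carve view 3 (along x, YZ-mask fill 34/49): 93 voxels remain

93 voxels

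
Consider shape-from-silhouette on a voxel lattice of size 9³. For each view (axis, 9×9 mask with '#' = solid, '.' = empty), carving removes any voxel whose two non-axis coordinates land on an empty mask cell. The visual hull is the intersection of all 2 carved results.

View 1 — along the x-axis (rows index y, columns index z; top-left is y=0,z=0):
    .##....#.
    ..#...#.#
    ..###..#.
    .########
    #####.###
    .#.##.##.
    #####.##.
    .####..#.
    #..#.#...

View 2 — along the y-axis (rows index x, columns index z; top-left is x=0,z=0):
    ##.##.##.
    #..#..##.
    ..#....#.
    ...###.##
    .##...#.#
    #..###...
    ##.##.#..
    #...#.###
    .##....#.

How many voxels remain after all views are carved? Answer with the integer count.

|visual hull| = 205

initial block: 9^3 = 729
after view 1 [x-axis, 46 of 81 cells solid] → remaining = 414
after view 2 [y-axis, 38 of 81 cells solid] → remaining = 205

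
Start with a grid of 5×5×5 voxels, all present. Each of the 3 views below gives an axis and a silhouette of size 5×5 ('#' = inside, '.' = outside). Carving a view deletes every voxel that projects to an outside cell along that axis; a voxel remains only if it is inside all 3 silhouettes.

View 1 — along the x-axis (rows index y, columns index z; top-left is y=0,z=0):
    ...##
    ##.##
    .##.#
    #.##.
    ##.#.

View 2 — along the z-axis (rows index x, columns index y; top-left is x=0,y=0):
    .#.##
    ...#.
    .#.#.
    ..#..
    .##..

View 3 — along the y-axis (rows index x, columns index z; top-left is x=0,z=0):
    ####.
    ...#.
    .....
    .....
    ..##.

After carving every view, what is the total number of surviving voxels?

full grid |V| = 125
step 1: project along x, AND mask (15/25) → |grid| = 75
step 2: project along z, AND mask (9/25) → |grid| = 30
step 3: project along y, AND mask (7/25) → |grid| = 12

12 voxels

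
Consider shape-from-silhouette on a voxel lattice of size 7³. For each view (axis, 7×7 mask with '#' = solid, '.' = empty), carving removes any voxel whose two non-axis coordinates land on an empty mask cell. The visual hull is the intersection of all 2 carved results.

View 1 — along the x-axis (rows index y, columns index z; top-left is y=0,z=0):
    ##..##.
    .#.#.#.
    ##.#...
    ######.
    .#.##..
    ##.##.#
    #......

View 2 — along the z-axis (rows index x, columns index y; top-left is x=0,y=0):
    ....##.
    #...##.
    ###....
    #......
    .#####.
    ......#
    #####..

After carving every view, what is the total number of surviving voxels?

before carving: 343 voxels (7×7×7)
V1 x: intersect with YZ mask (25 set) -- 175 left
V2 z: intersect with XY mask (20 set) -- 74 left

remaining voxels: 74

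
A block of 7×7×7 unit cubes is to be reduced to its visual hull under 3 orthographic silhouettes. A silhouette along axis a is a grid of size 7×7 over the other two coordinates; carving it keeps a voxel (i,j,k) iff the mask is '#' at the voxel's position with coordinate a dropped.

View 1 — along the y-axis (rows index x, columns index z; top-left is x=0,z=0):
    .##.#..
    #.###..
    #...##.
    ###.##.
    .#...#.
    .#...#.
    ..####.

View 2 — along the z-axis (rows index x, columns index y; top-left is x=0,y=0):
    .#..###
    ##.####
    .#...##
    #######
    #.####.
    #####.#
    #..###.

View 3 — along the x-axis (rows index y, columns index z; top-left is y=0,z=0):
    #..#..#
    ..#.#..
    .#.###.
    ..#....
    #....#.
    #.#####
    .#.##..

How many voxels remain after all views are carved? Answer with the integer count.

voxel count = 53

before carving: 343 voxels (7×7×7)
  1. axis=1 (XZ plane), |mask|=23  ⇒  voxels=161
  2. axis=2 (XY plane), |mask|=35  ⇒  voxels=118
  3. axis=0 (YZ plane), |mask|=21  ⇒  voxels=53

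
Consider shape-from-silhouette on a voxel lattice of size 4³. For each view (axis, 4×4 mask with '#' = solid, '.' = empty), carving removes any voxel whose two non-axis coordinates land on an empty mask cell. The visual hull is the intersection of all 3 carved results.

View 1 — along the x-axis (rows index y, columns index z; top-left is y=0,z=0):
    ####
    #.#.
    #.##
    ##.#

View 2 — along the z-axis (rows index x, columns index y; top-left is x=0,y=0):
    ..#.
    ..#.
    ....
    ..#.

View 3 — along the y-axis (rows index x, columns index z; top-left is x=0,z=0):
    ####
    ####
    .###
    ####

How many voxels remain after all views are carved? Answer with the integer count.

start: 4×4×4 = 64 voxels
  1. axis=0 (YZ plane), |mask|=12  ⇒  voxels=48
  2. axis=2 (XY plane), |mask|=3  ⇒  voxels=9
  3. axis=1 (XZ plane), |mask|=15  ⇒  voxels=9

|visual hull| = 9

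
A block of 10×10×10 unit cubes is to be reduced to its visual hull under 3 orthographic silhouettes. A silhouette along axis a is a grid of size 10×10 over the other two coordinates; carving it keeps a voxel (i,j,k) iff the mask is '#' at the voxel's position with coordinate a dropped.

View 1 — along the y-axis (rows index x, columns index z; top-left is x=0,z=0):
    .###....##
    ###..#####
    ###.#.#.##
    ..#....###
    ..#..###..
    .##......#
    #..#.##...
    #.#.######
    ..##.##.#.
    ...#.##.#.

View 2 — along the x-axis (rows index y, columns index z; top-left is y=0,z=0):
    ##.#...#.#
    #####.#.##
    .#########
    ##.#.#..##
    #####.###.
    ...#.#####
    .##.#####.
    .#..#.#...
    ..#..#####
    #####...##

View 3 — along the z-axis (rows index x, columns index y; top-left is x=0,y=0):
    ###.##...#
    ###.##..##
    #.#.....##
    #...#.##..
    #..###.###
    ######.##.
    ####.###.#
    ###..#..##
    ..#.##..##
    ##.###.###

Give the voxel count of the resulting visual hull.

remaining voxels: 212

initial block: 10^3 = 1000
  1. axis=1 (XZ plane), |mask|=52  ⇒  voxels=520
  2. axis=0 (YZ plane), |mask|=65  ⇒  voxels=341
  3. axis=2 (XY plane), |mask|=63  ⇒  voxels=212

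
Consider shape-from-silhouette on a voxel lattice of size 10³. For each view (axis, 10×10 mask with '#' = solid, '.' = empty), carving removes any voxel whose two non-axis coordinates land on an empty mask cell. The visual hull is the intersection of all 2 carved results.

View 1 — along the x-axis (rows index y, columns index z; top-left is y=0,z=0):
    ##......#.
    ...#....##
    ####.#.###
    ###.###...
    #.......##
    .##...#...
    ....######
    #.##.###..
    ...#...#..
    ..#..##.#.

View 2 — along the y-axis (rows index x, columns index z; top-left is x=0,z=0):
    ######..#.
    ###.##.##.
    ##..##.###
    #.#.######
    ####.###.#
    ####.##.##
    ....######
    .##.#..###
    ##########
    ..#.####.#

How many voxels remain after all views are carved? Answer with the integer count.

322 voxels

before carving: 1000 voxels (10×10×10)
[1] x-view keeps 44 columns → grid now 440
[2] y-view keeps 73 columns → grid now 322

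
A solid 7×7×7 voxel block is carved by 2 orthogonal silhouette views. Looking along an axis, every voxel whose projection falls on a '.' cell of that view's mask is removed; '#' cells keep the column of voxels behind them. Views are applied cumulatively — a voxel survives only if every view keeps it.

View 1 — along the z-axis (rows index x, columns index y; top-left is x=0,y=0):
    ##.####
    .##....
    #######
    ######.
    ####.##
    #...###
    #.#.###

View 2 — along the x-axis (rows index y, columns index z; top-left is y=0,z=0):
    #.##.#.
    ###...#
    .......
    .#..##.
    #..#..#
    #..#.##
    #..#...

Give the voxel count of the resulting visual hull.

start: 7×7×7 = 343 voxels
step 1: project along z, AND mask (36/49) → |grid| = 252
step 2: project along x, AND mask (20/49) → |grid| = 105

|visual hull| = 105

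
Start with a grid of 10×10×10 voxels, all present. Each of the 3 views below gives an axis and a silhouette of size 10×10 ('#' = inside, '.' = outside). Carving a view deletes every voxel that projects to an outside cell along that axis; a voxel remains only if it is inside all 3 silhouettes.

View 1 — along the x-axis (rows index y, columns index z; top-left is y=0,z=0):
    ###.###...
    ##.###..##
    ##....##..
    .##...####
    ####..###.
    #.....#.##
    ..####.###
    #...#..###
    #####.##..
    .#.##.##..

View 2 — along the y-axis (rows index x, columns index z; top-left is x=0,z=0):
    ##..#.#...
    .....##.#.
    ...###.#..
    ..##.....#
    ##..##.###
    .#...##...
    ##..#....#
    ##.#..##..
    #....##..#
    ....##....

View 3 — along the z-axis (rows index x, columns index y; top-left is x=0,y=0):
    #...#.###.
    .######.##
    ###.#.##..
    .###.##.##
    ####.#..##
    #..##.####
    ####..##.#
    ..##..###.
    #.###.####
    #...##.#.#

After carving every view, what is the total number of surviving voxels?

before carving: 1000 voxels (10×10×10)
carve view 1 (along x, YZ-mask fill 58/100): 580 voxels remain
carve view 2 (along y, XZ-mask fill 39/100): 226 voxels remain
carve view 3 (along z, XY-mask fill 65/100): 145 voxels remain

145 voxels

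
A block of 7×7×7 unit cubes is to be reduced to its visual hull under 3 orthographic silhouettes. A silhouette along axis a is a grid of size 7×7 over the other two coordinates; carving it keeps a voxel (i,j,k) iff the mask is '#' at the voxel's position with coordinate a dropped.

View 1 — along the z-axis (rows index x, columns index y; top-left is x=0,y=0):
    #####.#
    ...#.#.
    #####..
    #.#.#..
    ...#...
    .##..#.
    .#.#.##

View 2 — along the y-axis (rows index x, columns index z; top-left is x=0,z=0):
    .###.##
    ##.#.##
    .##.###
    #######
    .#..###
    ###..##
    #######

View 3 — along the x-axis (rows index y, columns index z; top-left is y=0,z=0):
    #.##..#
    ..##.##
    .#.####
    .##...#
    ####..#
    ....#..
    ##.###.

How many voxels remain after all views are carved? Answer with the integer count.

|visual hull| = 73

full grid |V| = 343
V1 z: intersect with XY mask (24 set) -- 168 left
V2 y: intersect with XZ mask (38 set) -- 133 left
V3 x: intersect with YZ mask (27 set) -- 73 left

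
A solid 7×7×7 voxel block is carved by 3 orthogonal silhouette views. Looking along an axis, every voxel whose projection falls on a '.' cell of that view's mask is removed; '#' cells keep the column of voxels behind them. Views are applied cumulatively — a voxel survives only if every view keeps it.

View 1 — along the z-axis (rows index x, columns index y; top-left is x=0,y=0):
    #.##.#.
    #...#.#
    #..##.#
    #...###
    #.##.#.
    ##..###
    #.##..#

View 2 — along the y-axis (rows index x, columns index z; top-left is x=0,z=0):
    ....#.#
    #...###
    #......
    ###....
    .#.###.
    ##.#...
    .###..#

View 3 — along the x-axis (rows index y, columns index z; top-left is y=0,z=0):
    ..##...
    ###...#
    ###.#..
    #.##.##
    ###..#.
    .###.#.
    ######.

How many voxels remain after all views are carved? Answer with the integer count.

remaining voxels: 47

initial block: 7^3 = 343
[1] z-view keeps 28 columns → grid now 196
[2] y-view keeps 21 columns → grid now 83
[3] x-view keeps 29 columns → grid now 47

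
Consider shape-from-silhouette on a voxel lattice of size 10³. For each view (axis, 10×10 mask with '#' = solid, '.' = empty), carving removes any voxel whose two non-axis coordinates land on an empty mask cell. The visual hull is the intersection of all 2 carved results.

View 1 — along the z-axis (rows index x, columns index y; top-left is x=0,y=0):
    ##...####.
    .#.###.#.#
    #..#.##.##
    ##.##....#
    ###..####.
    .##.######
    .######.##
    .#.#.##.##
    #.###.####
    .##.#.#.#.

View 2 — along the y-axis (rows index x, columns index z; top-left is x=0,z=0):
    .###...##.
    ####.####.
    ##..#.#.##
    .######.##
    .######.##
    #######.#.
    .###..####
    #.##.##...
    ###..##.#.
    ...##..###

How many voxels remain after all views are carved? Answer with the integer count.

start: 10×10×10 = 1000 voxels
step 1: project along z, AND mask (65/100) → |grid| = 650
step 2: project along y, AND mask (66/100) → |grid| = 433

|visual hull| = 433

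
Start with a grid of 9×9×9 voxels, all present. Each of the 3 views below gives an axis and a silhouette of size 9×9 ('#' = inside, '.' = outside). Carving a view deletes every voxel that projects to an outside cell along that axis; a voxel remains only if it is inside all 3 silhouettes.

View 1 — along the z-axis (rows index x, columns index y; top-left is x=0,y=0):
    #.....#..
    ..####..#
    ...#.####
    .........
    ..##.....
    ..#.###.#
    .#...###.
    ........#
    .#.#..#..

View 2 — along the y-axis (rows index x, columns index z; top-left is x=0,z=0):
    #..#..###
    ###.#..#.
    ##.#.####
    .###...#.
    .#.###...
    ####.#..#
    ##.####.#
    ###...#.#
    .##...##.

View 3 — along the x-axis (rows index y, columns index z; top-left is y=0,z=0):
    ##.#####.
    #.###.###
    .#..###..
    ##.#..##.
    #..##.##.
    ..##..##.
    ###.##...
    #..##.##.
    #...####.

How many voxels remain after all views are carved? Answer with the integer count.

before carving: 729 voxels (9×9×9)
step 1: project along z, AND mask (27/81) → |grid| = 243
step 2: project along y, AND mask (47/81) → |grid| = 153
step 3: project along x, AND mask (47/81) → |grid| = 79

|visual hull| = 79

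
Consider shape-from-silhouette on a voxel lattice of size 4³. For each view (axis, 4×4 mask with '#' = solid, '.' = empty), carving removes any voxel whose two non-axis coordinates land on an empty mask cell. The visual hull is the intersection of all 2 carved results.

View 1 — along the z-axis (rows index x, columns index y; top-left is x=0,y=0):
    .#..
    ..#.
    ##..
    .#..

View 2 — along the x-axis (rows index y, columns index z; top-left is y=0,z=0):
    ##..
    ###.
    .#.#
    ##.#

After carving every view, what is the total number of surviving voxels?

before carving: 64 voxels (4×4×4)
step 1: project along z, AND mask (5/16) → |grid| = 20
step 2: project along x, AND mask (10/16) → |grid| = 13

|visual hull| = 13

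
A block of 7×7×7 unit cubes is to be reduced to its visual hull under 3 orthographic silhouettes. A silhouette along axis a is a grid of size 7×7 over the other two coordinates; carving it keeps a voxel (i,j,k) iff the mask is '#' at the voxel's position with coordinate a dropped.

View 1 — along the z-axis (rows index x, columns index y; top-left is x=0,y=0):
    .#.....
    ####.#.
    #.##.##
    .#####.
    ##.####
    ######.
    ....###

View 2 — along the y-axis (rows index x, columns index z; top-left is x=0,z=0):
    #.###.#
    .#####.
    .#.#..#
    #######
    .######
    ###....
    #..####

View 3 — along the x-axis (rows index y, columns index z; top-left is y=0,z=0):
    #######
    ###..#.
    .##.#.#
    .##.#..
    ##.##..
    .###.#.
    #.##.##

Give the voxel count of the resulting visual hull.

full grid |V| = 343
[1] z-view keeps 31 columns → grid now 217
[2] y-view keeps 34 columns → grid now 149
[3] x-view keeps 31 columns → grid now 95

|visual hull| = 95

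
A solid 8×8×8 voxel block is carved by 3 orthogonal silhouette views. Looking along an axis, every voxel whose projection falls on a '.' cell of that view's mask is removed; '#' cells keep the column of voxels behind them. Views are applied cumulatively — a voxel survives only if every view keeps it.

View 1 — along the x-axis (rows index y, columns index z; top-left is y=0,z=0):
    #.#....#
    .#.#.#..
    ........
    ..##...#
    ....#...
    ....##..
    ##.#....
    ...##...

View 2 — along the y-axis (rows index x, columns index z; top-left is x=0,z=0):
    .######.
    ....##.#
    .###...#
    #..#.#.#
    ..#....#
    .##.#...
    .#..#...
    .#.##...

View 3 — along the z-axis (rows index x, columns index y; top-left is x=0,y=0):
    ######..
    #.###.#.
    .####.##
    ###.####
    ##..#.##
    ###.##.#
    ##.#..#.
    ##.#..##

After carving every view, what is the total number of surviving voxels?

remaining voxels: 44

before carving: 512 voxels (8×8×8)
[1] x-view keeps 17 columns → grid now 136
[2] y-view keeps 27 columns → grid now 65
[3] z-view keeps 44 columns → grid now 44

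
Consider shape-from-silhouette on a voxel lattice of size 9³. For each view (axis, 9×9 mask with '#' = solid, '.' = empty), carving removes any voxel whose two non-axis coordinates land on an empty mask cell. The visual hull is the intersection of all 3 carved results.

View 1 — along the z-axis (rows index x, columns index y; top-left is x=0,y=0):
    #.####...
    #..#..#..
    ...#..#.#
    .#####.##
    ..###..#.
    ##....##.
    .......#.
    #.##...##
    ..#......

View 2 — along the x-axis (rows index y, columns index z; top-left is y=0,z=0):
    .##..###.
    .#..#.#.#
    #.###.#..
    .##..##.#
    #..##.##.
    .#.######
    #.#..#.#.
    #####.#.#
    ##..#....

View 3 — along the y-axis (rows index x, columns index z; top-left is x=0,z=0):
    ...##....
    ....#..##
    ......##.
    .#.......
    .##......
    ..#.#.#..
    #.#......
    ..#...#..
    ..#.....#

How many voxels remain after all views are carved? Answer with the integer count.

before carving: 729 voxels (9×9×9)
  1. axis=2 (XY plane), |mask|=33  ⇒  voxels=297
  2. axis=0 (YZ plane), |mask|=45  ⇒  voxels=168
  3. axis=1 (XZ plane), |mask|=19  ⇒  voxels=40

|visual hull| = 40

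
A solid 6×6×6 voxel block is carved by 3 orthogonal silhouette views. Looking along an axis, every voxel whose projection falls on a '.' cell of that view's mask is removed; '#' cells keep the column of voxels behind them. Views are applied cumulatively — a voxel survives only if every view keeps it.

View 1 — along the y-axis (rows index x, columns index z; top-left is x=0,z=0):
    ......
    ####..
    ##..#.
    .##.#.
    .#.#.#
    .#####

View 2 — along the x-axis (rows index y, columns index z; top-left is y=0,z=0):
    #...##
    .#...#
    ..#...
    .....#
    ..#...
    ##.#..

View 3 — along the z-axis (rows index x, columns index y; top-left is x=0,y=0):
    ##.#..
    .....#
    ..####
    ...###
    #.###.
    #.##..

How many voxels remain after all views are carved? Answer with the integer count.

full grid |V| = 216
carve view 1 (along y, XZ-mask fill 18/36): 108 voxels remain
carve view 2 (along x, YZ-mask fill 11/36): 32 voxels remain
carve view 3 (along z, XY-mask fill 18/36): 13 voxels remain

voxel count = 13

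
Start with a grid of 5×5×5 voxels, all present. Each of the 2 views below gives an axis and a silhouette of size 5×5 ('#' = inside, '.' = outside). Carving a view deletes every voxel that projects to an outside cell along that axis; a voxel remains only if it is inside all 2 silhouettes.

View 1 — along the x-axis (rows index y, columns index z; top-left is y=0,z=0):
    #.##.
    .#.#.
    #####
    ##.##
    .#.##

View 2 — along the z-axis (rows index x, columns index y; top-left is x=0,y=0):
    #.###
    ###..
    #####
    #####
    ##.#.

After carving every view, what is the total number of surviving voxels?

initial block: 5^3 = 125
V1 x: intersect with YZ mask (17 set) -- 85 left
V2 z: intersect with XY mask (20 set) -- 68 left

remaining voxels: 68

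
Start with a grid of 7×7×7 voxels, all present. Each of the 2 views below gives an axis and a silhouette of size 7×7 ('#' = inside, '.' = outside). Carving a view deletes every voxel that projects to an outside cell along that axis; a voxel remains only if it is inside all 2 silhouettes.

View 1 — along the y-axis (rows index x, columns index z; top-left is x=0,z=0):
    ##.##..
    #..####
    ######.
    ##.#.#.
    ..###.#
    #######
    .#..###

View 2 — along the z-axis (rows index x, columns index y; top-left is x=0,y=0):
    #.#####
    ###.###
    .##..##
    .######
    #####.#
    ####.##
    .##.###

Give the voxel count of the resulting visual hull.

voxel count = 188

start: 7×7×7 = 343 voxels
step 1: project along y, AND mask (34/49) → |grid| = 238
step 2: project along z, AND mask (39/49) → |grid| = 188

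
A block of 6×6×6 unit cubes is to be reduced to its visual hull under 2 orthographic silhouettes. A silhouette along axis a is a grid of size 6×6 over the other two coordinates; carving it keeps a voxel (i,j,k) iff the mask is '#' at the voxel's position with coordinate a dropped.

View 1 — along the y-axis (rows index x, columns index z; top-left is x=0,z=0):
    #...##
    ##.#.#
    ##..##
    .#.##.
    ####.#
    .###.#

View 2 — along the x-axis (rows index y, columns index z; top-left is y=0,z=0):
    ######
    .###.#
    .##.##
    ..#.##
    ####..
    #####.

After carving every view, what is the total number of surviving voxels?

97 voxels

before carving: 216 voxels (6×6×6)
  1. axis=1 (XZ plane), |mask|=23  ⇒  voxels=138
  2. axis=0 (YZ plane), |mask|=26  ⇒  voxels=97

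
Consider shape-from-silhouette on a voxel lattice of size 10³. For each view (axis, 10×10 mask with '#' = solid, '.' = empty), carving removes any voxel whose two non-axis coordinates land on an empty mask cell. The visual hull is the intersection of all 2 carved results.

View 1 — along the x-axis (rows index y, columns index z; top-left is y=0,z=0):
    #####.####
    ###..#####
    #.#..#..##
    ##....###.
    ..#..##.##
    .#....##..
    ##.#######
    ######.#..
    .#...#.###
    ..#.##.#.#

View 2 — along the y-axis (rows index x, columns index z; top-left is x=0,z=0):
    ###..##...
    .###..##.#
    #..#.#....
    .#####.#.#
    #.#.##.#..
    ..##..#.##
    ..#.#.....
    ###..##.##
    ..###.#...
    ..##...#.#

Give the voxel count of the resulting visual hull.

286 voxels

start: 10×10×10 = 1000 voxels
V1 x: intersect with YZ mask (61 set) -- 610 left
V2 y: intersect with XZ mask (48 set) -- 286 left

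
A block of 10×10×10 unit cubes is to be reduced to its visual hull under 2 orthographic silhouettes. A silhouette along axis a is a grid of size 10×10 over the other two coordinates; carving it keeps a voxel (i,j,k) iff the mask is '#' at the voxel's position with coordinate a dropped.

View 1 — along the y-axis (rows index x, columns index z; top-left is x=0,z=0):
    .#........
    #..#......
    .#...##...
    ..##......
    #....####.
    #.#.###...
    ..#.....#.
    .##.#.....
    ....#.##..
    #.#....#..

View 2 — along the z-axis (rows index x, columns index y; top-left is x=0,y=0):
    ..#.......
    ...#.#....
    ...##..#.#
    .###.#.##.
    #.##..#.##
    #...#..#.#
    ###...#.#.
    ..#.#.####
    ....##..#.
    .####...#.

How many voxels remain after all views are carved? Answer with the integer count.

before carving: 1000 voxels (10×10×10)
[1] y-view keeps 29 columns → grid now 290
[2] z-view keeps 42 columns → grid now 131

voxel count = 131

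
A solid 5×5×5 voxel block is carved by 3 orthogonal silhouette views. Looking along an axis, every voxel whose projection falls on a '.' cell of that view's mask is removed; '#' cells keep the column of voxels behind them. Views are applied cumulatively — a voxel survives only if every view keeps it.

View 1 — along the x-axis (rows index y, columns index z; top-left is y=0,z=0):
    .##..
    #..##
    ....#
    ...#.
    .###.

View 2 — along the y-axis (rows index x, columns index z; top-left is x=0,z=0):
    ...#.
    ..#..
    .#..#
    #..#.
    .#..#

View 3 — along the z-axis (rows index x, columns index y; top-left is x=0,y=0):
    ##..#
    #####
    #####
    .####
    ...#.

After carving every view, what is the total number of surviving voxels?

before carving: 125 voxels (5×5×5)
carve view 1 (along x, YZ-mask fill 10/25): 50 voxels remain
carve view 2 (along y, XZ-mask fill 8/25): 17 voxels remain
carve view 3 (along z, XY-mask fill 18/25): 12 voxels remain

12 voxels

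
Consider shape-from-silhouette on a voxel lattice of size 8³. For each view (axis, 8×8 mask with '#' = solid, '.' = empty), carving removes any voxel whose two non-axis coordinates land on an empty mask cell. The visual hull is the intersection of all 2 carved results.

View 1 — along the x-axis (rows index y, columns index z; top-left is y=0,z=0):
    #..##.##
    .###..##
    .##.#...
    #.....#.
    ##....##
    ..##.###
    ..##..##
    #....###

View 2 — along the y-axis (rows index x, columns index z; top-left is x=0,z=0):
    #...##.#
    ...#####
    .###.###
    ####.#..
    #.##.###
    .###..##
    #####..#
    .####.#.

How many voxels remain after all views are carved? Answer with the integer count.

full grid |V| = 512
step 1: project along x, AND mask (32/64) → |grid| = 256
step 2: project along y, AND mask (42/64) → |grid| = 172

voxel count = 172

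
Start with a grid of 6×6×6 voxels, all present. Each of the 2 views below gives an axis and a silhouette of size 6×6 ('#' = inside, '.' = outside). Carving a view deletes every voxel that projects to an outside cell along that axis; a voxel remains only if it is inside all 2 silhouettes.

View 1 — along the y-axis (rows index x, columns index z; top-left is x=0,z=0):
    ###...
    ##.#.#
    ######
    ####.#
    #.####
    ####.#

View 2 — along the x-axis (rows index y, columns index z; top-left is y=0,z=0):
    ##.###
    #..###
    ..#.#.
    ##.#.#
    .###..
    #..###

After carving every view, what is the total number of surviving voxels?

voxel count = 102

start: 6×6×6 = 216 voxels
carve view 1 (along y, XZ-mask fill 28/36): 168 voxels remain
carve view 2 (along x, YZ-mask fill 22/36): 102 voxels remain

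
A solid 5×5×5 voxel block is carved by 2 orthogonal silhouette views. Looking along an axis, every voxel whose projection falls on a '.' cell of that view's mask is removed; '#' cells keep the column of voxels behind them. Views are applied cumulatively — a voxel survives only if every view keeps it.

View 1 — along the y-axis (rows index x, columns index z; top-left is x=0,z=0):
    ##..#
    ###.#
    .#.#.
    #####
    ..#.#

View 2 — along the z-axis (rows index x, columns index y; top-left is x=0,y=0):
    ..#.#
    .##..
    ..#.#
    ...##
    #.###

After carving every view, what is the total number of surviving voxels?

initial block: 5^3 = 125
V1 y: intersect with XZ mask (16 set) -- 80 left
V2 z: intersect with XY mask (12 set) -- 36 left

|visual hull| = 36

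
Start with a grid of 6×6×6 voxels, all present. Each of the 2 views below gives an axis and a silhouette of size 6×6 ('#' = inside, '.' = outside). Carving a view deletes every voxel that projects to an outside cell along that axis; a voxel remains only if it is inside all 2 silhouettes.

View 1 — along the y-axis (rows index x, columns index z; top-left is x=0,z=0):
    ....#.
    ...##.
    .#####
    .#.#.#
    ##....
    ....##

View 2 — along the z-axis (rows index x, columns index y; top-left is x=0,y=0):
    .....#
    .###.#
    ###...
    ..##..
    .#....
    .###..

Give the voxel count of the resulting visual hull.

voxel count = 38

start: 6×6×6 = 216 voxels
[1] y-view keeps 15 columns → grid now 90
[2] z-view keeps 14 columns → grid now 38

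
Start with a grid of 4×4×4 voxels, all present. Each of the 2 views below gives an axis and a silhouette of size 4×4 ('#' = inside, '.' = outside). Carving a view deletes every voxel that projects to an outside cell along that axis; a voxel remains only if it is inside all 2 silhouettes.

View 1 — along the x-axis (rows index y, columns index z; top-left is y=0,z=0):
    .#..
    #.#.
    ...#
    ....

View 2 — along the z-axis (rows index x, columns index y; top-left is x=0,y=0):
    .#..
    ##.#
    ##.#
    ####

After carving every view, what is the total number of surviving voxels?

start: 4×4×4 = 64 voxels
step 1: project along x, AND mask (4/16) → |grid| = 16
step 2: project along z, AND mask (11/16) → |grid| = 12

voxel count = 12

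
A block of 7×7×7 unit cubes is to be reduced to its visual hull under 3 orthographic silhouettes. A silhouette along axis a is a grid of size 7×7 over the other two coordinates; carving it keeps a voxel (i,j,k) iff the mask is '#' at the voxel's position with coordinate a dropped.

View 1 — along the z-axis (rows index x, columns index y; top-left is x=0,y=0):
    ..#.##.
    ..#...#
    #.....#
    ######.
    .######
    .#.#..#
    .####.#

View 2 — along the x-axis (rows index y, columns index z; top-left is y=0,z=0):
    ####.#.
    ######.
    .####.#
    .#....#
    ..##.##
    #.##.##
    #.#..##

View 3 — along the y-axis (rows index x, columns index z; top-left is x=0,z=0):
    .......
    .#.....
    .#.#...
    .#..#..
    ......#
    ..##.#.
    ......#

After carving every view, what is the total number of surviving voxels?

23 voxels

full grid |V| = 343
after view 1 [z-axis, 27 of 49 cells solid] → remaining = 189
after view 2 [x-axis, 31 of 49 cells solid] → remaining = 118
after view 3 [y-axis, 10 of 49 cells solid] → remaining = 23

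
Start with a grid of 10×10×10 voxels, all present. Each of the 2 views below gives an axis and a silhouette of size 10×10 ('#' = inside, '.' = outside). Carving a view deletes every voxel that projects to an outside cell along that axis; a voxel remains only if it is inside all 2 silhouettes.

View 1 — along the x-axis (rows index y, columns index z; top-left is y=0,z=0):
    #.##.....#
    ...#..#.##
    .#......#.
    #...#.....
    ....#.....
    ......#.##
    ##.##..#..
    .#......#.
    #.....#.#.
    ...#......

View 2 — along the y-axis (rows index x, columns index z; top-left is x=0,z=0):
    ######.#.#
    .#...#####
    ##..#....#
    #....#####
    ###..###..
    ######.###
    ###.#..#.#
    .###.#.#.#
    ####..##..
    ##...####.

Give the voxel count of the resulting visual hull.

full grid |V| = 1000
step 1: project along x, AND mask (27/100) → |grid| = 270
step 2: project along y, AND mask (63/100) → |grid| = 158

remaining voxels: 158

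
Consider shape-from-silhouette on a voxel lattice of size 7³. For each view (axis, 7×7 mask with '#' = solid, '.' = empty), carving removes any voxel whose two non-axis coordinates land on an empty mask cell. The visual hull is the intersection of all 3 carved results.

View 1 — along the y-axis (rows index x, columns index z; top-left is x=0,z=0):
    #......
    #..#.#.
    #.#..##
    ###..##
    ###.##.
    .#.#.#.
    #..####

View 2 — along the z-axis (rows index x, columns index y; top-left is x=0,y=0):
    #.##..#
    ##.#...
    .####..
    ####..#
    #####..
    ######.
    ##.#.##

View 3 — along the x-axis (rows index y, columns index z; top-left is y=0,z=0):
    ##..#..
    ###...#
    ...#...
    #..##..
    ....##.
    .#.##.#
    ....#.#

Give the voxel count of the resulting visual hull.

remaining voxels: 48

initial block: 7^3 = 343
carve view 1 (along y, XZ-mask fill 26/49): 182 voxels remain
carve view 2 (along z, XY-mask fill 32/49): 122 voxels remain
carve view 3 (along x, YZ-mask fill 19/49): 48 voxels remain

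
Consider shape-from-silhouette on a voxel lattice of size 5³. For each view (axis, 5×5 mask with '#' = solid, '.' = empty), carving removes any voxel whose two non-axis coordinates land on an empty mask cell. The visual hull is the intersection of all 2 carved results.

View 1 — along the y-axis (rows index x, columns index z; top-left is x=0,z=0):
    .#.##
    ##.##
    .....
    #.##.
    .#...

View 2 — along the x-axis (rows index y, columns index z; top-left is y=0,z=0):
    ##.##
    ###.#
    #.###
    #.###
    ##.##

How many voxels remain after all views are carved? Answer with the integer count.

voxel count = 44

start: 5×5×5 = 125 voxels
V1 y: intersect with XZ mask (11 set) -- 55 left
V2 x: intersect with YZ mask (20 set) -- 44 left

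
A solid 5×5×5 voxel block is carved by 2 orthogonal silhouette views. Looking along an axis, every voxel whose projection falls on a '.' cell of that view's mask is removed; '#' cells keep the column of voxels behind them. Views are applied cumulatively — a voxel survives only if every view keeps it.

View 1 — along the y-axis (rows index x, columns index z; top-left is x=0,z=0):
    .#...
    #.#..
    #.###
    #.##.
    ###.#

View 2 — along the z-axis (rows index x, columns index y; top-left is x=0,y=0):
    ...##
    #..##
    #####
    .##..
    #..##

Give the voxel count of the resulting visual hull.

full grid |V| = 125
step 1: project along y, AND mask (14/25) → |grid| = 70
step 2: project along z, AND mask (15/25) → |grid| = 46

voxel count = 46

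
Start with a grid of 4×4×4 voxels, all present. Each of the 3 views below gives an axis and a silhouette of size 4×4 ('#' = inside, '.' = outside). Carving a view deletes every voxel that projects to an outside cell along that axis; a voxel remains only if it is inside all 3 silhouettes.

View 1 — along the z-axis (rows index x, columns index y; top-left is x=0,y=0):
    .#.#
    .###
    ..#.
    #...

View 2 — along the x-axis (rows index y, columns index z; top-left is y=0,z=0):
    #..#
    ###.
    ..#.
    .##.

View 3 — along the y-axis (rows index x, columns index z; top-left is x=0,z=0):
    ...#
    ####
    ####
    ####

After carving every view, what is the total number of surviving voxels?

before carving: 64 voxels (4×4×4)
step 1: project along z, AND mask (7/16) → |grid| = 28
step 2: project along x, AND mask (8/16) → |grid| = 14
step 3: project along y, AND mask (13/16) → |grid| = 9

voxel count = 9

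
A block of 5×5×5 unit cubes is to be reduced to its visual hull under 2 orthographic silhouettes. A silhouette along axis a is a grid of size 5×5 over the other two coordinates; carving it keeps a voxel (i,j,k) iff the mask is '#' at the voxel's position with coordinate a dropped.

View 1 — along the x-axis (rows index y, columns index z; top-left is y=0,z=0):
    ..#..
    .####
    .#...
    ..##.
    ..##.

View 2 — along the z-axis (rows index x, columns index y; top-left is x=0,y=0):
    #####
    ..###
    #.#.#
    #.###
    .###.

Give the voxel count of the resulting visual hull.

initial block: 5^3 = 125
V1 x: intersect with YZ mask (10 set) -- 50 left
V2 z: intersect with XY mask (18 set) -- 32 left

32 voxels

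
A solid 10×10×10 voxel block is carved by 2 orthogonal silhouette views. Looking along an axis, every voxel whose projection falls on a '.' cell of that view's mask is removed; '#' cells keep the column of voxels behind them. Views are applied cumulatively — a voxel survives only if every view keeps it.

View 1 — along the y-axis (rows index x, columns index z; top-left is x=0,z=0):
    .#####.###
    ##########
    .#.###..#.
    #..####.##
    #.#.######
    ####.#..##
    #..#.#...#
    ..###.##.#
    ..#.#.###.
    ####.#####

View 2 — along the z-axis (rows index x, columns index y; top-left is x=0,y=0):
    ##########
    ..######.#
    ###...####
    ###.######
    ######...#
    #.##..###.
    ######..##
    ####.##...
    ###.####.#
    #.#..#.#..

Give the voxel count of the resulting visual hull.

before carving: 1000 voxels (10×10×10)
step 1: project along y, AND mask (69/100) → |grid| = 690
step 2: project along z, AND mask (72/100) → |grid| = 490

490 voxels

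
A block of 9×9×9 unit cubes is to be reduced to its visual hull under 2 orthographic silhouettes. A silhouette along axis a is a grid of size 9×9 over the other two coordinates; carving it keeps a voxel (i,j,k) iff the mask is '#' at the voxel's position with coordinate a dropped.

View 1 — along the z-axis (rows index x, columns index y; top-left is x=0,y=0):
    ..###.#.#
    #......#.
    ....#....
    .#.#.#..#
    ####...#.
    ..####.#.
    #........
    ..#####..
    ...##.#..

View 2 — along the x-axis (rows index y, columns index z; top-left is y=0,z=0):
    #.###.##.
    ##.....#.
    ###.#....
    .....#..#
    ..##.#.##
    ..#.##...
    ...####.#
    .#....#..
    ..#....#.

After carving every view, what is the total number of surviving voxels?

111 voxels

before carving: 729 voxels (9×9×9)
carve view 1 (along z, XY-mask fill 31/81): 279 voxels remain
carve view 2 (along x, YZ-mask fill 32/81): 111 voxels remain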